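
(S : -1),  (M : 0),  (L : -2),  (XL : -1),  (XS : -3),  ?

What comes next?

Size: S, M, L, XL, XS → S (runs through clothing sizes XS→XL).
Second slot: -1, 0, -2, -1, -3 → -2 (alternating steps +1, −2, +1, −2, …).
Combining the parts gives (S : -2).

(S : -2)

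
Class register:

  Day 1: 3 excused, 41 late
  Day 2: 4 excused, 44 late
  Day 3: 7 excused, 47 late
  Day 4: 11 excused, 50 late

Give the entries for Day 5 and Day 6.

Excused goes 3, 4, 7, 11 → 18 → 29 (each term is the sum of the two before it).
Late: 41, 44, 47, 50 → 53 → 56 (+3 each step).
So the next two rows are 18 excused, 53 late and 29 excused, 56 late.

18 excused, 53 late; 29 excused, 56 late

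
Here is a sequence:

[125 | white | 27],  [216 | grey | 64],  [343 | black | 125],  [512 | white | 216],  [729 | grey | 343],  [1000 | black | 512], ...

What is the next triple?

For the first component, perfect cubes: 5³, 6³, 7³, …: 125, 216, 343, 512, 729, 1000 → 1331.
Shade: white, grey, black, white, grey, black → white (repeats white → grey → black).
For the third component, perfect cubes: 3³, 4³, 5³, …: 27, 64, 125, 216, 343, 512 → 729.
Putting it together: [1331 | white | 729].

[1331 | white | 729]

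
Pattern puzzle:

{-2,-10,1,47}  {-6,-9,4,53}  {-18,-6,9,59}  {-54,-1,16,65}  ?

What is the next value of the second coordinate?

Second coordinate goes -10, -9, -6, -1 → 6 (differences are 1, 3, 5, … (increasing by 2 each time)).

6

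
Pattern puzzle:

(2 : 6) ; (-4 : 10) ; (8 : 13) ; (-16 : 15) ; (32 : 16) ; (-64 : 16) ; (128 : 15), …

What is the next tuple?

(-256 : 13)

First slot: ×(-2) each step, so 2, -4, 8, -16, 32, -64, 128 → -256.
Second slot — differences are 4, 3, 2, … (decreasing by 1 each time): 6, 10, 13, 15, 16, 16, 15 → 13.
Putting it together: (-256 : 13).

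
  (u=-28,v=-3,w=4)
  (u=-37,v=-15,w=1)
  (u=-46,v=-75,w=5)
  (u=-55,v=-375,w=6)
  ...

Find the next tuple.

U: −9 each step; -28, -37, -46, -55 → -64.
V: -3, -15, -75, -375 → -1875 (×5 each step).
For the w, each term is the sum of the two before it: 4, 1, 5, 6 → 11.
Combining the parts gives (u=-64,v=-1875,w=11).

(u=-64,v=-1875,w=11)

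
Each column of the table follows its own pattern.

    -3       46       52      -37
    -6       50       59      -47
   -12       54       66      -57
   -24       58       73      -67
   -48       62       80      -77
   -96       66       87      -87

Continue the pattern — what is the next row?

-192  70  94  -97

First component: -3, -6, -12, -24, -48, -96 → -192 (×2 each step).
Second component: +4 each step; 46, 50, 54, 58, 62, 66 → 70.
Third component goes 52, 59, 66, 73, 80, 87 → 94 (+7 each step).
Fourth component: −10 each step, so -37, -47, -57, -67, -77, -87 → -97.
So the next row is -192  70  94  -97.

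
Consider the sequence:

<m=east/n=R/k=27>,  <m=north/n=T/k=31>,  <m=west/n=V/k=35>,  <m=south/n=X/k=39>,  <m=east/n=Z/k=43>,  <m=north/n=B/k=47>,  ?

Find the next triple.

<m=west/n=D/k=51>

M: repeats east → north → west → south, so east, north, west, south, east, north → west.
N: letters move forward 2 places in the alphabet, wrapping Z→A; R, T, V, X, Z, B → D.
For the k, +4 each step: 27, 31, 35, 39, 43, 47 → 51.
So the next triple is <m=west/n=D/k=51>.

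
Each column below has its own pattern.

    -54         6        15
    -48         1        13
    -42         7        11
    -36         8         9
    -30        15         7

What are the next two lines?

First component: -54, -48, -42, -36, -30 → -24 → -18 (+6 each step).
Second component: 6, 1, 7, 8, 15 → 23 → 38 (each term is the sum of the two before it).
Third component — −2 each step: 15, 13, 11, 9, 7 → 5 → 3.
Putting the parts together: -24  23  5 and then -18  38  3.

-24  23  5; -18  38  3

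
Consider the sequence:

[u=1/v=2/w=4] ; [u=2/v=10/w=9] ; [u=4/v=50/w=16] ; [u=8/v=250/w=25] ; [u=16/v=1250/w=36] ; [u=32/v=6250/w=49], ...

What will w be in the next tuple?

For the w, perfect squares: 2², 3², 4², …: 4, 9, 16, 25, 36, 49 → 64.

64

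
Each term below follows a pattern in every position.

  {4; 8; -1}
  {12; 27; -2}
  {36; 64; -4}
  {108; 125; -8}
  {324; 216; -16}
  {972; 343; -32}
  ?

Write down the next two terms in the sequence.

First part: 4, 12, 36, 108, 324, 972 → 2916 → 8748 (×3 each step).
Second part: perfect cubes: 2³, 3³, 4³, …, so 8, 27, 64, 125, 216, 343 → 512 → 729.
Third part: ×2 each step, so -1, -2, -4, -8, -16, -32 → -64 → -128.
So the next two terms are {2916; 512; -64} and {8748; 729; -128}.

{2916; 512; -64}, {8748; 729; -128}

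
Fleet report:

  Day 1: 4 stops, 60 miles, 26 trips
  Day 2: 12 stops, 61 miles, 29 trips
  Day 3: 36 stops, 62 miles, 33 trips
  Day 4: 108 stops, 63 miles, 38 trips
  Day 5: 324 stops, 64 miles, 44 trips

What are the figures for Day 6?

972 stops, 65 miles, 51 trips

For the stops, ×3 each step: 4, 12, 36, 108, 324 → 972.
Miles — +1 each step: 60, 61, 62, 63, 64 → 65.
Trips goes 26, 29, 33, 38, 44 → 51 (differences are 3, 4, 5, … (increasing by 1 each time)).
So the next line is 972 stops, 65 miles, 51 trips.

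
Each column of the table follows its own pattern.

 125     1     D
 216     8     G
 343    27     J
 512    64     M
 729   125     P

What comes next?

1000  216  S

First component: perfect cubes: 5³, 6³, 7³, …; 125, 216, 343, 512, 729 → 1000.
Second component: 1, 8, 27, 64, 125 → 216 (perfect cubes: 1³, 2³, 3³, …).
Letter — letters move forward 3 places in the alphabet: D, G, J, M, P → S.
So the next row is 1000  216  S.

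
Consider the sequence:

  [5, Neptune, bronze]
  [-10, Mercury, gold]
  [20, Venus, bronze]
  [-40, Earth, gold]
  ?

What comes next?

[80, Mars, bronze]

First value: 5, -10, 20, -40 → 80 (×(-2) each step).
Planet: runs through the planets Mercury→Neptune, so Neptune, Mercury, Venus, Earth → Mars.
Rank: bronze, gold, bronze, gold → bronze (alternates bronze ↔ gold).
Combining the parts gives [80, Mars, bronze].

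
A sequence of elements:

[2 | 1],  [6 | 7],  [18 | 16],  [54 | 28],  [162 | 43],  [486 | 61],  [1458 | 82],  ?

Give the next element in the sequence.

[4374 | 106]

For the first entry, ×3 each step: 2, 6, 18, 54, 162, 486, 1458 → 4374.
Second entry goes 1, 7, 16, 28, 43, 61, 82 → 106 (differences are 6, 9, 12, … (increasing by 3 each time)).
So the next element is [4374 | 106].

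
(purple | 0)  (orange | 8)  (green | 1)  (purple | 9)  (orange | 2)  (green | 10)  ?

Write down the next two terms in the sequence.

Colour — repeats purple → orange → green: purple, orange, green, purple, orange, green → purple → orange.
Second coordinate: 0, 8, 1, 9, 2, 10 → 3 → 11 (alternating steps +8, −7, +8, −7, …).
Putting the parts together: (purple | 3) and then (orange | 11).

(purple | 3), (orange | 11)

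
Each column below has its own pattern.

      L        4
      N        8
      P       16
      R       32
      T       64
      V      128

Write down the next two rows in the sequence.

Letter: letters move forward 2 places in the alphabet, so L, N, P, R, T, V → X → Z.
Second component — ×2 each step: 4, 8, 16, 32, 64, 128 → 256 → 512.
So the next two rows are X  256 and Z  512.

X  256; Z  512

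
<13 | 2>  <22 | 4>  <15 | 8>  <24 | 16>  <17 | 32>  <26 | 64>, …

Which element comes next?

First value: 13, 22, 15, 24, 17, 26 → 19 (alternating steps +9, −7, +9, −7, …).
Second value — ×2 each step: 2, 4, 8, 16, 32, 64 → 128.
Combining the parts gives <19 | 128>.

<19 | 128>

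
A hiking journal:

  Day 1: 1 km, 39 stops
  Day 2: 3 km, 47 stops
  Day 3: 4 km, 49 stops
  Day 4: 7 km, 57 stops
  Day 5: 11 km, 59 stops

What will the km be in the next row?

For the km, each term is the sum of the two before it: 1, 3, 4, 7, 11 → 18.
For the stops, alternating steps +8, +2, +8, +2, …: 39, 47, 49, 57, 59 → 67.

18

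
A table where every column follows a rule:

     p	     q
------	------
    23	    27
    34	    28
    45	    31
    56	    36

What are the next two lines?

Column p — +11 each step: 23, 34, 45, 56 → 67 → 78.
For the column q, differences are 1, 3, 5, … (increasing by 2 each time): 27, 28, 31, 36 → 43 → 52.
So the next two lines are 67  43 and 78  52.

67  43; 78  52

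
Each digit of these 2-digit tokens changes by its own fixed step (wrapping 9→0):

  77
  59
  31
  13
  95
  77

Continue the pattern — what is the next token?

For the first digit, −2 each step, mod 10: 7, 5, 3, 1, 9, 7 → 5.
Second digit — +2 each step, mod 10: 7, 9, 1, 3, 5, 7 → 9.
So the next token is 59.

59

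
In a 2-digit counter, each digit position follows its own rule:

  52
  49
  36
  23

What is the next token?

First digit: −1 each step, mod 10; 5, 4, 3, 2 → 1.
For the second digit, −3 each step, mod 10: 2, 9, 6, 3 → 0.
Putting it together: 10.

10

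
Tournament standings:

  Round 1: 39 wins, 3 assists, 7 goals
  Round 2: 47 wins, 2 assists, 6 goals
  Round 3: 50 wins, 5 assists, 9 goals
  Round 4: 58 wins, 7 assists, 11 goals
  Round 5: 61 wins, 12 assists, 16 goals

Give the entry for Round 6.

69 wins, 19 assists, 23 goals

Wins — alternating steps +8, +3, +8, +3, …: 39, 47, 50, 58, 61 → 69.
Assists: 3, 2, 5, 7, 12 → 19 (each term is the sum of the two before it).
For the goals, always 4 more than the assists: 7, 6, 9, 11, 16 → 23.
So the next record is 69 wins, 19 assists, 23 goals.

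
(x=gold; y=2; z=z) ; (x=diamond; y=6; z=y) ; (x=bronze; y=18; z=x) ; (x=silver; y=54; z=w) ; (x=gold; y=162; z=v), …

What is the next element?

(x=diamond; y=486; z=u)

X: repeats gold → diamond → bronze → silver; gold, diamond, bronze, silver, gold → diamond.
For the y, ×3 each step: 2, 6, 18, 54, 162 → 486.
Z: letters move back 1 place in the alphabet, so z, y, x, w, v → u.
So the next element is (x=diamond; y=486; z=u).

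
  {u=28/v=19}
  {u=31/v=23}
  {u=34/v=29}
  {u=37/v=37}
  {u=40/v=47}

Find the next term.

{u=43/v=59}

U: +3 each step; 28, 31, 34, 37, 40 → 43.
V: differences are 4, 6, 8, … (increasing by 2 each time), so 19, 23, 29, 37, 47 → 59.
Putting it together: {u=43/v=59}.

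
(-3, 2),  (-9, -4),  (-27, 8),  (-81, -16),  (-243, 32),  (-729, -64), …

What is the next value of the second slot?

First slot: -3, -9, -27, -81, -243, -729 → -2187 (×3 each step).
Second slot: ×(-2) each step; 2, -4, 8, -16, 32, -64 → 128.

128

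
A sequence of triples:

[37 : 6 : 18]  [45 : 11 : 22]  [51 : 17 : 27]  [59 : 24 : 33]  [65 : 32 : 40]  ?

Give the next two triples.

First slot: alternating steps +8, +6, +8, +6, …, so 37, 45, 51, 59, 65 → 73 → 79.
For the second slot, differences are 5, 6, 7, … (increasing by 1 each time): 6, 11, 17, 24, 32 → 41 → 51.
Third slot: 18, 22, 27, 33, 40 → 48 → 57 (differences are 4, 5, 6, … (increasing by 1 each time)).
So the next two triples are [73 : 41 : 48] and [79 : 51 : 57].

[73 : 41 : 48], [79 : 51 : 57]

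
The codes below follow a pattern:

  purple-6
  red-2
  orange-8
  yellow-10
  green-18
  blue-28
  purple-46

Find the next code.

Colour: repeats purple → red → orange → yellow → green → blue; purple, red, orange, yellow, green, blue, purple → red.
Second component: each term is the sum of the two before it, so 6, 2, 8, 10, 18, 28, 46 → 74.
So the next code is red-74.

red-74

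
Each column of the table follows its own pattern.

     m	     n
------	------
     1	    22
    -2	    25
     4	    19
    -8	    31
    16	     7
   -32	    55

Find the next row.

64  -41

For the column m, ×(-2) each step: 1, -2, 4, -8, 16, -32 → 64.
Column n: together with the column m always sums to 23; 22, 25, 19, 31, 7, 55 → -41.
Combining the parts gives 64  -41.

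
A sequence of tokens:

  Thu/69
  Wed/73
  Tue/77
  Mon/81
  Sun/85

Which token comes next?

Sat/89

Day goes Thu, Wed, Tue, Mon, Sun → Sat (runs backward through the weekdays Mon→Sun).
Second component goes 69, 73, 77, 81, 85 → 89 (+4 each step).
So the next token is Sat/89.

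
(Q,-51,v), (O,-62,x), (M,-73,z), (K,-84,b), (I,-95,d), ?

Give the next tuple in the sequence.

First letter: letters move back 2 places in the alphabet; Q, O, M, K, I → G.
For the second entry, −11 each step: -51, -62, -73, -84, -95 → -106.
Second letter: letters move forward 2 places in the alphabet, wrapping Z→A, so v, x, z, b, d → f.
Combining the parts gives (G,-106,f).

(G,-106,f)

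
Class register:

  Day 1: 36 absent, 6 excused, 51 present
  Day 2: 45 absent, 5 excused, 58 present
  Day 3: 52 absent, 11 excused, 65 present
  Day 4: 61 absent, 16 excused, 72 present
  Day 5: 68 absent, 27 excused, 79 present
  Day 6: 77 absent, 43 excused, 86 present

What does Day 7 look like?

84 absent, 70 excused, 93 present

Absent — alternating steps +9, +7, +9, +7, …: 36, 45, 52, 61, 68, 77 → 84.
Excused — each term is the sum of the two before it: 6, 5, 11, 16, 27, 43 → 70.
Present: +7 each step; 51, 58, 65, 72, 79, 86 → 93.
Putting it together: 84 absent, 70 excused, 93 present.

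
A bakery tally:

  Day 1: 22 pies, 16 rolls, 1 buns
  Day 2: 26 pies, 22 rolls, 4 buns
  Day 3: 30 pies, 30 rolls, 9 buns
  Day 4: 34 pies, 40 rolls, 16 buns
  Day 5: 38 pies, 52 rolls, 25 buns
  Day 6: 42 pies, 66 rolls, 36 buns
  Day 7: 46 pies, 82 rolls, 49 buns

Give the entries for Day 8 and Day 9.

50 pies, 100 rolls, 64 buns; 54 pies, 120 rolls, 81 buns

Pies: 22, 26, 30, 34, 38, 42, 46 → 50 → 54 (+4 each step).
Rolls: differences are 6, 8, 10, … (increasing by 2 each time), so 16, 22, 30, 40, 52, 66, 82 → 100 → 120.
Buns — perfect squares: 1², 2², 3², …: 1, 4, 9, 16, 25, 36, 49 → 64 → 81.
Putting the parts together: 50 pies, 100 rolls, 64 buns and then 54 pies, 120 rolls, 81 buns.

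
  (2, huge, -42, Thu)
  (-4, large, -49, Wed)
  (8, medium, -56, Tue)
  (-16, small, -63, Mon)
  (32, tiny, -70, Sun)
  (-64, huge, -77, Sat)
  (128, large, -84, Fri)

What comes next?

(-256, medium, -91, Thu)

For the first value, ×(-2) each step: 2, -4, 8, -16, 32, -64, 128 → -256.
Size: repeats huge → large → medium → small → tiny, so huge, large, medium, small, tiny, huge, large → medium.
For the third value, −7 each step: -42, -49, -56, -63, -70, -77, -84 → -91.
For the day, runs backward through the weekdays Mon→Sun: Thu, Wed, Tue, Mon, Sun, Sat, Fri → Thu.
Putting it together: (-256, medium, -91, Thu).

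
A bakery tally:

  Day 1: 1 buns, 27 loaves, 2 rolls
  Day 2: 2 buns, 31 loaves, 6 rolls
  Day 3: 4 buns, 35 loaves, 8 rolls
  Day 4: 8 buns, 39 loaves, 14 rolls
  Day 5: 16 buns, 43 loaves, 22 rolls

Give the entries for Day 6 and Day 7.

32 buns, 47 loaves, 36 rolls; 64 buns, 51 loaves, 58 rolls

For the buns, ×2 each step: 1, 2, 4, 8, 16 → 32 → 64.
Loaves goes 27, 31, 35, 39, 43 → 47 → 51 (+4 each step).
Rolls: 2, 6, 8, 14, 22 → 36 → 58 (each term is the sum of the two before it).
Putting the parts together: 32 buns, 47 loaves, 36 rolls and then 64 buns, 51 loaves, 58 rolls.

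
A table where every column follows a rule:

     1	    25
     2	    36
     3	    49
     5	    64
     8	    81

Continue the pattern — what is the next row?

13  100

First component goes 1, 2, 3, 5, 8 → 13 (each term is the sum of the two before it).
For the second component, perfect squares: 5², 6², 7², …: 25, 36, 49, 64, 81 → 100.
Putting it together: 13  100.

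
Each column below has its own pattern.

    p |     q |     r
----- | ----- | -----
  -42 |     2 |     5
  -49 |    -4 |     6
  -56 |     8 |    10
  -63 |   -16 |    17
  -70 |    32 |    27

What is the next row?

-77  -64  40

Column p — −7 each step: -42, -49, -56, -63, -70 → -77.
Column q — ×(-2) each step: 2, -4, 8, -16, 32 → -64.
Column r goes 5, 6, 10, 17, 27 → 40 (differences are 1, 4, 7, … (increasing by 3 each time)).
Combining the parts gives -77  -64  40.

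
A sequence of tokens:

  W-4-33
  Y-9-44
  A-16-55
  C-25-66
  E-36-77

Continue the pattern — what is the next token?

Letter: letters move forward 2 places in the alphabet, wrapping Z→A; W, Y, A, C, E → G.
Second component: perfect squares: 2², 3², 4², …, so 4, 9, 16, 25, 36 → 49.
Third component — +11 each step: 33, 44, 55, 66, 77 → 88.
So the next token is G-49-88.

G-49-88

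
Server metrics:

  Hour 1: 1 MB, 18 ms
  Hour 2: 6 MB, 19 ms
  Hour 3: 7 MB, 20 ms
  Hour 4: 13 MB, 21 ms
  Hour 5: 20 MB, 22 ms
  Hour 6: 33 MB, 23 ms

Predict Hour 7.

53 MB, 24 ms

MB: each term is the sum of the two before it, so 1, 6, 7, 13, 20, 33 → 53.
Ms: 18, 19, 20, 21, 22, 23 → 24 (+1 each step).
So the next record is 53 MB, 24 ms.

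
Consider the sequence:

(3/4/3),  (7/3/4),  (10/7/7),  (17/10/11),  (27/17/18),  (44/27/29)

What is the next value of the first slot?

71

First slot: 3, 7, 10, 17, 27, 44 → 71 (each term is the sum of the two before it).
Second slot: each term is the sum of the two before it, so 4, 3, 7, 10, 17, 27 → 44.
Third slot: 3, 4, 7, 11, 18, 29 → 47 (each term is the sum of the two before it).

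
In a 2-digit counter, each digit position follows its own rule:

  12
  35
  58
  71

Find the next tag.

94

First digit: +2 each step, mod 10, so 1, 3, 5, 7 → 9.
Second digit: +3 each step, mod 10; 2, 5, 8, 1 → 4.
Putting it together: 94.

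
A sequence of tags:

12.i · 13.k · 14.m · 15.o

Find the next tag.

16.q

First component: 12, 13, 14, 15 → 16 (+1 each step).
Letter — letters move forward 2 places in the alphabet: i, k, m, o → q.
So the next tag is 16.q.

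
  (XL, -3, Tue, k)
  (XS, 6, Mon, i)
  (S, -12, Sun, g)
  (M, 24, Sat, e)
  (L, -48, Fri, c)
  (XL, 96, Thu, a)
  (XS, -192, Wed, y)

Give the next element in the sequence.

(S, 384, Tue, w)

Size: repeats XL → XS → S → M → L, so XL, XS, S, M, L, XL, XS → S.
Second component: -3, 6, -12, 24, -48, 96, -192 → 384 (×(-2) each step).
Day — runs backward through the weekdays Mon→Sun: Tue, Mon, Sun, Sat, Fri, Thu, Wed → Tue.
Letter: letters move back 2 places in the alphabet, wrapping A→Z; k, i, g, e, c, a, y → w.
So the next element is (S, 384, Tue, w).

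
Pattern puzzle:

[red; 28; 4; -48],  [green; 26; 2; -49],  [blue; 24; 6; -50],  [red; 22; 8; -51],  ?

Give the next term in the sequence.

Colour: red, green, blue, red → green (repeats red → green → blue).
Second entry goes 28, 26, 24, 22 → 20 (−2 each step).
For the third entry, each term is the sum of the two before it: 4, 2, 6, 8 → 14.
Fourth entry goes -48, -49, -50, -51 → -52 (−1 each step).
Putting it together: [green; 20; 14; -52].

[green; 20; 14; -52]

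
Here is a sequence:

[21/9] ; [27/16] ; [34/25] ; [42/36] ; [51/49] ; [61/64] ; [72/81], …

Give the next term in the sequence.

[84/100]

First part: differences are 6, 7, 8, … (increasing by 1 each time); 21, 27, 34, 42, 51, 61, 72 → 84.
For the second part, perfect squares: 3², 4², 5², …: 9, 16, 25, 36, 49, 64, 81 → 100.
So the next term is [84/100].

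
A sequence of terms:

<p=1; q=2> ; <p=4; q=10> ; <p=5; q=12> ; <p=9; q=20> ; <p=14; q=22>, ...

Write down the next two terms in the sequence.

P: each term is the sum of the two before it; 1, 4, 5, 9, 14 → 23 → 37.
Q — alternating steps +8, +2, +8, +2, …: 2, 10, 12, 20, 22 → 30 → 32.
Putting the parts together: <p=23; q=30> and then <p=37; q=32>.

<p=23; q=30>, <p=37; q=32>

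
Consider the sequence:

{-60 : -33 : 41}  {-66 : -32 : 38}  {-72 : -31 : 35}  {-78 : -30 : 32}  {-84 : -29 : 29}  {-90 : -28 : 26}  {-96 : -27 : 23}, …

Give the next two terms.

{-102 : -26 : 20}, {-108 : -25 : 17}

First component: -60, -66, -72, -78, -84, -90, -96 → -102 → -108 (−6 each step).
Second component: +1 each step, so -33, -32, -31, -30, -29, -28, -27 → -26 → -25.
Third component: −3 each step; 41, 38, 35, 32, 29, 26, 23 → 20 → 17.
Putting the parts together: {-102 : -26 : 20} and then {-108 : -25 : 17}.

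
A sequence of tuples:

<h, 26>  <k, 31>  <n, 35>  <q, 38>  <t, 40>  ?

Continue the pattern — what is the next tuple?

<w, 41>

Letter: letters move forward 3 places in the alphabet; h, k, n, q, t → w.
For the second part, differences are 5, 4, 3, … (decreasing by 1 each time): 26, 31, 35, 38, 40 → 41.
Combining the parts gives <w, 41>.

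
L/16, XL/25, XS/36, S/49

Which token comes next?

M/64

Size: runs through clothing sizes XS→XL, so L, XL, XS, S → M.
For the second component, perfect squares: 4², 5², 6², …: 16, 25, 36, 49 → 64.
Putting it together: M/64.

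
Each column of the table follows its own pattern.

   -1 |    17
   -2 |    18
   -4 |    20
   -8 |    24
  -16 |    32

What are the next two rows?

For the first component, ×2 each step: -1, -2, -4, -8, -16 → -32 → -64.
Second component: together with the first component always sums to 16, so 17, 18, 20, 24, 32 → 48 → 80.
So the next two rows are -32  48 and -64  80.

-32  48; -64  80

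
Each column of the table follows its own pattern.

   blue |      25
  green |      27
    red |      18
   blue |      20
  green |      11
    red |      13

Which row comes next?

blue  4

Colour: repeats blue → green → red; blue, green, red, blue, green, red → blue.
Second component: alternating steps +2, −9, +2, −9, …; 25, 27, 18, 20, 11, 13 → 4.
Putting it together: blue  4.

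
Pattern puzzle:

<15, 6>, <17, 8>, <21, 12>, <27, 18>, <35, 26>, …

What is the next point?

<45, 36>

First value — differences are 2, 4, 6, … (increasing by 2 each time): 15, 17, 21, 27, 35 → 45.
Second value: always 9 less than the first value; 6, 8, 12, 18, 26 → 36.
Putting it together: <45, 36>.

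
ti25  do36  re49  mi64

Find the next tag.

Note: ti, do, re, mi → fa (runs through the solfège scale do→ti).
For the second component, perfect squares: 5², 6², 7², …: 25, 36, 49, 64 → 81.
Putting it together: fa81.

fa81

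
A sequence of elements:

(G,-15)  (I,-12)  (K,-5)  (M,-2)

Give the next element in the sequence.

Letter: letters move forward 2 places in the alphabet, so G, I, K, M → O.
Second coordinate: alternating steps +3, +7, +3, +7, …; -15, -12, -5, -2 → 5.
So the next element is (O,5).

(O,5)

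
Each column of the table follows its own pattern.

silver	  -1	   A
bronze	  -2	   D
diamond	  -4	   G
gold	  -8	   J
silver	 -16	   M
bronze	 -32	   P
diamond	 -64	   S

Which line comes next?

gold  -128  V

Rank — repeats silver → bronze → diamond → gold: silver, bronze, diamond, gold, silver, bronze, diamond → gold.
Second component: ×2 each step, so -1, -2, -4, -8, -16, -32, -64 → -128.
Letter goes A, D, G, J, M, P, S → V (letters move forward 3 places in the alphabet).
So the next line is gold  -128  V.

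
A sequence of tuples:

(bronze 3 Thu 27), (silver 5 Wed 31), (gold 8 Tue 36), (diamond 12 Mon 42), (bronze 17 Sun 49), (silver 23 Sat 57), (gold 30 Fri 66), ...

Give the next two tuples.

Rank: bronze, silver, gold, diamond, bronze, silver, gold → diamond → bronze (repeats bronze → silver → gold → diamond).
Second value goes 3, 5, 8, 12, 17, 23, 30 → 38 → 47 (differences are 2, 3, 4, … (increasing by 1 each time)).
Day — runs backward through the weekdays Mon→Sun: Thu, Wed, Tue, Mon, Sun, Sat, Fri → Thu → Wed.
Fourth value: 27, 31, 36, 42, 49, 57, 66 → 76 → 87 (differences are 4, 5, 6, … (increasing by 1 each time)).
So the next two tuples are (diamond 38 Thu 76) and (bronze 47 Wed 87).

(diamond 38 Thu 76), (bronze 47 Wed 87)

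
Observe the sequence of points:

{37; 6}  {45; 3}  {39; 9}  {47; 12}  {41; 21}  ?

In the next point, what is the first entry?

For the first entry, alternating steps +8, −6, +8, −6, …: 37, 45, 39, 47, 41 → 49.
Second entry — each term is the sum of the two before it: 6, 3, 9, 12, 21 → 33.

49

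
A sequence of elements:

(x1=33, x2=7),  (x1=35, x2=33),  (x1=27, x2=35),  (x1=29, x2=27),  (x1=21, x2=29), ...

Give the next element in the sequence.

(x1=23, x2=21)

X1 — alternating steps +2, −8, +2, −8, …: 33, 35, 27, 29, 21 → 23.
X2: always the previous value of the x1, so 7, 33, 35, 27, 29 → 21.
Combining the parts gives (x1=23, x2=21).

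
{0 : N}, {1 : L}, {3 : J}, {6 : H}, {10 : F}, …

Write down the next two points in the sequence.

First component — differences are 1, 2, 3, … (increasing by 1 each time): 0, 1, 3, 6, 10 → 15 → 21.
Letter: N, L, J, H, F → D → B (letters move back 2 places in the alphabet).
So the next two points are {15 : D} and {21 : B}.

{15 : D}, {21 : B}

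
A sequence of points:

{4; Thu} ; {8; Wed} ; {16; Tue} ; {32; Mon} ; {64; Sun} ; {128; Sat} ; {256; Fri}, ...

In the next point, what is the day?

Day: Thu, Wed, Tue, Mon, Sun, Sat, Fri → Thu (runs backward through the weekdays Mon→Sun).

Thu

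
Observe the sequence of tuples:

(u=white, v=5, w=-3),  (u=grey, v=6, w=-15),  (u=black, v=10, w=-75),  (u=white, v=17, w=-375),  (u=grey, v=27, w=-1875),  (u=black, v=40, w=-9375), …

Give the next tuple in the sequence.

(u=white, v=56, w=-46875)

For the u, repeats white → grey → black: white, grey, black, white, grey, black → white.
V: differences are 1, 4, 7, … (increasing by 3 each time); 5, 6, 10, 17, 27, 40 → 56.
W goes -3, -15, -75, -375, -1875, -9375 → -46875 (×5 each step).
Combining the parts gives (u=white, v=56, w=-46875).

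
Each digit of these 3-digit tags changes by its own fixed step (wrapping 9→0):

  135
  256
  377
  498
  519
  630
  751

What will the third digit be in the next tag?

Third digit: +1 each step, mod 10; 5, 6, 7, 8, 9, 0, 1 → 2.

2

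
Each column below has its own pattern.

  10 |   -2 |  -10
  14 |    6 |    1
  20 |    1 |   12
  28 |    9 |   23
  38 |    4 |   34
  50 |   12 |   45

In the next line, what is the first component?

64

For the first component, differences are 4, 6, 8, … (increasing by 2 each time): 10, 14, 20, 28, 38, 50 → 64.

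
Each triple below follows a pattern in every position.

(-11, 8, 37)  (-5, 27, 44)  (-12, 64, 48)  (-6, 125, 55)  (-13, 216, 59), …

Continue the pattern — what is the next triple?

For the first component, alternating steps +6, −7, +6, −7, …: -11, -5, -12, -6, -13 → -7.
Second component goes 8, 27, 64, 125, 216 → 343 (perfect cubes: 2³, 3³, 4³, …).
Third component: alternating steps +7, +4, +7, +4, …; 37, 44, 48, 55, 59 → 66.
Combining the parts gives (-7, 343, 66).

(-7, 343, 66)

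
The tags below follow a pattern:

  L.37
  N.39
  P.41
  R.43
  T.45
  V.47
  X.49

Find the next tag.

Z.51

Letter goes L, N, P, R, T, V, X → Z (letters move forward 2 places in the alphabet).
Second component goes 37, 39, 41, 43, 45, 47, 49 → 51 (+2 each step).
So the next tag is Z.51.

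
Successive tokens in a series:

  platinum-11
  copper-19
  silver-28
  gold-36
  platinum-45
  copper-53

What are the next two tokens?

For the metal, repeats platinum → copper → silver → gold: platinum, copper, silver, gold, platinum, copper → silver → gold.
Second component goes 11, 19, 28, 36, 45, 53 → 62 → 70 (alternating steps +8, +9, +8, +9, …).
Putting the parts together: silver-62 and then gold-70.

silver-62, gold-70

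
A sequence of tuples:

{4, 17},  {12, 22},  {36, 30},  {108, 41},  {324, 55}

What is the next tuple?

{972, 72}

First value: ×3 each step; 4, 12, 36, 108, 324 → 972.
For the second value, differences are 5, 8, 11, … (increasing by 3 each time): 17, 22, 30, 41, 55 → 72.
Putting it together: {972, 72}.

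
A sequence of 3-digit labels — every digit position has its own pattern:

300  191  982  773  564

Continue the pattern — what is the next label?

355

First digit: −2 each step, mod 10, so 3, 1, 9, 7, 5 → 3.
Second digit: 0, 9, 8, 7, 6 → 5 (−1 each step, mod 10).
Third digit — +1 each step, mod 10: 0, 1, 2, 3, 4 → 5.
Putting it together: 355.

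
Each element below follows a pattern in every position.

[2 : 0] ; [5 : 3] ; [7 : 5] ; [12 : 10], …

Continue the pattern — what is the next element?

[19 : 17]

First coordinate: 2, 5, 7, 12 → 19 (each term is the sum of the two before it).
Second coordinate: always 2 less than the first coordinate; 0, 3, 5, 10 → 17.
Combining the parts gives [19 : 17].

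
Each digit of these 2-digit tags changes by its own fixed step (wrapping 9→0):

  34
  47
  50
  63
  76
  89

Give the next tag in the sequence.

First digit — +1 each step, mod 10: 3, 4, 5, 6, 7, 8 → 9.
Second digit goes 4, 7, 0, 3, 6, 9 → 2 (+3 each step, mod 10).
Putting it together: 92.

92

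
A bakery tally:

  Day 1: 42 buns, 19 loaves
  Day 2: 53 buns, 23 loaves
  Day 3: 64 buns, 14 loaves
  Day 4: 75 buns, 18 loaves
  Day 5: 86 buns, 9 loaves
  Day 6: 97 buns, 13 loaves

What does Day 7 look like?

Buns — +11 each step: 42, 53, 64, 75, 86, 97 → 108.
Loaves: 19, 23, 14, 18, 9, 13 → 4 (alternating steps +4, −9, +4, −9, …).
Combining the parts gives 108 buns, 4 loaves.

108 buns, 4 loaves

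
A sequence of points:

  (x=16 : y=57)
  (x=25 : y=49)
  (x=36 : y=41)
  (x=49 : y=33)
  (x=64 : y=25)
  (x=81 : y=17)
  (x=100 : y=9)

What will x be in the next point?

For the x, perfect squares: 4², 5², 6², …: 16, 25, 36, 49, 64, 81, 100 → 121.

121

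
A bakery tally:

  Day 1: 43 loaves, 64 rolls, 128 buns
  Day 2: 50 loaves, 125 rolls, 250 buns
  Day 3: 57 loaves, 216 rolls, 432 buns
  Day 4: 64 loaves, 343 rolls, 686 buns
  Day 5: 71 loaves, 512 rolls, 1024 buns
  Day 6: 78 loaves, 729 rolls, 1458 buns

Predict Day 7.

Loaves: +7 each step; 43, 50, 57, 64, 71, 78 → 85.
For the rolls, perfect cubes: 4³, 5³, 6³, …: 64, 125, 216, 343, 512, 729 → 1000.
Buns: always 2 × the rolls; 128, 250, 432, 686, 1024, 1458 → 2000.
Putting it together: 85 loaves, 1000 rolls, 2000 buns.

85 loaves, 1000 rolls, 2000 buns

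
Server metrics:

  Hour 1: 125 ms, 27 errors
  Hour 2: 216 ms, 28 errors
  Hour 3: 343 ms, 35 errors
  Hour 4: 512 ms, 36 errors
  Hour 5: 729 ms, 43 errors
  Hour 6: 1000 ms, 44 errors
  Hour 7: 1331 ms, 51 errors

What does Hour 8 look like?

1728 ms, 52 errors

Ms: 125, 216, 343, 512, 729, 1000, 1331 → 1728 (perfect cubes: 5³, 6³, 7³, …).
Errors — alternating steps +1, +7, +1, +7, …: 27, 28, 35, 36, 43, 44, 51 → 52.
Putting it together: 1728 ms, 52 errors.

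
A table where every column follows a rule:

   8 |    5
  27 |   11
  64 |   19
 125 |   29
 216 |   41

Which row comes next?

343  55

For the first component, perfect cubes: 2³, 3³, 4³, …: 8, 27, 64, 125, 216 → 343.
Second component goes 5, 11, 19, 29, 41 → 55 (differences are 6, 8, 10, … (increasing by 2 each time)).
Putting it together: 343  55.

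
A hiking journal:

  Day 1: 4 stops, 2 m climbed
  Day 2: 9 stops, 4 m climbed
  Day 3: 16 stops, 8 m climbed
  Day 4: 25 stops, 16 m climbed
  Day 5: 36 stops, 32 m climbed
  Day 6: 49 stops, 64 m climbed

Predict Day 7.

64 stops, 128 m climbed

Stops: 4, 9, 16, 25, 36, 49 → 64 (perfect squares: 2², 3², 4², …).
M climbed goes 2, 4, 8, 16, 32, 64 → 128 (×2 each step).
Combining the parts gives 64 stops, 128 m climbed.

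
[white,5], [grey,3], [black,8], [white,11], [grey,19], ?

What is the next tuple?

Shade: repeats white → grey → black; white, grey, black, white, grey → black.
Second entry: each term is the sum of the two before it; 5, 3, 8, 11, 19 → 30.
So the next tuple is [black,30].

[black,30]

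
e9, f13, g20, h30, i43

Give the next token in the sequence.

For the letter, letters move forward 1 place in the alphabet: e, f, g, h, i → j.
Second component: differences are 4, 7, 10, … (increasing by 3 each time); 9, 13, 20, 30, 43 → 59.
Combining the parts gives j59.

j59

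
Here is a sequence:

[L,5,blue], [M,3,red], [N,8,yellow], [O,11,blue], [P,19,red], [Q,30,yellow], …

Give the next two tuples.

Letter — letters move forward 1 place in the alphabet: L, M, N, O, P, Q → R → S.
Second slot: 5, 3, 8, 11, 19, 30 → 49 → 79 (each term is the sum of the two before it).
For the colour, repeats blue → red → yellow: blue, red, yellow, blue, red, yellow → blue → red.
So the next two tuples are [R,49,blue] and [S,79,red].

[R,49,blue], [S,79,red]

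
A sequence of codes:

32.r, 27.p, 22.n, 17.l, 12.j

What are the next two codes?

First component — −5 each step: 32, 27, 22, 17, 12 → 7 → 2.
Letter: letters move back 2 places in the alphabet; r, p, n, l, j → h → f.
Putting the parts together: 7.h and then 2.f.

7.h then 2.f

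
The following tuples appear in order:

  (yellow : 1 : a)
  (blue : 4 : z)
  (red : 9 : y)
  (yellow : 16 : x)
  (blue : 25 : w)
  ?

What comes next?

(red : 36 : v)

Colour: repeats yellow → blue → red; yellow, blue, red, yellow, blue → red.
Second value: 1, 4, 9, 16, 25 → 36 (perfect squares: 1², 2², 3², …).
For the letter, letters move back 1 place in the alphabet, wrapping A→Z: a, z, y, x, w → v.
Putting it together: (red : 36 : v).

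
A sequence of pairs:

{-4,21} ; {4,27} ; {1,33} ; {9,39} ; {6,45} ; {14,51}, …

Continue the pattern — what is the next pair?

First coordinate: -4, 4, 1, 9, 6, 14 → 11 (alternating steps +8, −3, +8, −3, …).
Second coordinate: 21, 27, 33, 39, 45, 51 → 57 (+6 each step).
Putting it together: {11,57}.

{11,57}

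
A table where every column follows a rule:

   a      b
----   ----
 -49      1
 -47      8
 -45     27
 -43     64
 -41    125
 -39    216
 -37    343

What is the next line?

-35  512

Column a: +2 each step, so -49, -47, -45, -43, -41, -39, -37 → -35.
For the column b, perfect cubes: 1³, 2³, 3³, …: 1, 8, 27, 64, 125, 216, 343 → 512.
Putting it together: -35  512.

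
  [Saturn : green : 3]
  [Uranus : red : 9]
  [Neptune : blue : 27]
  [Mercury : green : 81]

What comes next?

Planet — runs through the planets Mercury→Neptune: Saturn, Uranus, Neptune, Mercury → Venus.
For the colour, repeats green → red → blue: green, red, blue, green → red.
For the third value, ×3 each step: 3, 9, 27, 81 → 243.
So the next element is [Venus : red : 243].

[Venus : red : 243]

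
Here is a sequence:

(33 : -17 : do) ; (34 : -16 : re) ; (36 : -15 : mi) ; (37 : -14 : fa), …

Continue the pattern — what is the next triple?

First value: alternating steps +1, +2, +1, +2, …; 33, 34, 36, 37 → 39.
Second value goes -17, -16, -15, -14 → -13 (+1 each step).
Note: runs through the solfège scale do→ti, so do, re, mi, fa → sol.
So the next triple is (39 : -13 : sol).

(39 : -13 : sol)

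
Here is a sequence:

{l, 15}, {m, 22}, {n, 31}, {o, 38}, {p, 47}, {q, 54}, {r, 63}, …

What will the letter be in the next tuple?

s

Letter — letters move forward 1 place in the alphabet: l, m, n, o, p, q, r → s.
For the second part, alternating steps +7, +9, +7, +9, …: 15, 22, 31, 38, 47, 54, 63 → 70.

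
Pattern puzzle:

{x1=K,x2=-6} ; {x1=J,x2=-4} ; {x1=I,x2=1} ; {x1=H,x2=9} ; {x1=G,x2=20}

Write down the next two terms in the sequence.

{x1=F,x2=34}, {x1=E,x2=51}

X1: letters move back 1 place in the alphabet, so K, J, I, H, G → F → E.
X2: differences are 2, 5, 8, … (increasing by 3 each time), so -6, -4, 1, 9, 20 → 34 → 51.
Putting the parts together: {x1=F,x2=34} and then {x1=E,x2=51}.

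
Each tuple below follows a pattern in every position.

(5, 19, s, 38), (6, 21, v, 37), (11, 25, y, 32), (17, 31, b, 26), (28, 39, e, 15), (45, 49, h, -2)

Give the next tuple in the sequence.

(73, 61, k, -30)

First slot: each term is the sum of the two before it, so 5, 6, 11, 17, 28, 45 → 73.
Second slot: 19, 21, 25, 31, 39, 49 → 61 (differences are 2, 4, 6, … (increasing by 2 each time)).
Letter goes s, v, y, b, e, h → k (letters move forward 3 places in the alphabet, wrapping Z→A).
Fourth slot goes 38, 37, 32, 26, 15, -2 → -30 (together with the first slot always sums to 43).
So the next tuple is (73, 61, k, -30).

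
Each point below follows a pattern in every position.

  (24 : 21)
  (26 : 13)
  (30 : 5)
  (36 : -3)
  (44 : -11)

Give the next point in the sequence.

First coordinate: differences are 2, 4, 6, … (increasing by 2 each time), so 24, 26, 30, 36, 44 → 54.
For the second coordinate, −8 each step: 21, 13, 5, -3, -11 → -19.
Combining the parts gives (54 : -19).

(54 : -19)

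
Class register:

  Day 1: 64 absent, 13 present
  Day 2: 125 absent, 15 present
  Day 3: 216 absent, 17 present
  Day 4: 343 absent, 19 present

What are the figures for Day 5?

512 absent, 21 present

For the absent, perfect cubes: 4³, 5³, 6³, …: 64, 125, 216, 343 → 512.
For the present, +2 each step: 13, 15, 17, 19 → 21.
So the next line is 512 absent, 21 present.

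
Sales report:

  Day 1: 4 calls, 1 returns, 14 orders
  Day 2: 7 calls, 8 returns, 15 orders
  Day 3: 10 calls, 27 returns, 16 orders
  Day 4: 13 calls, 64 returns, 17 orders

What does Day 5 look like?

16 calls, 125 returns, 18 orders

Calls: +3 each step; 4, 7, 10, 13 → 16.
Returns goes 1, 8, 27, 64 → 125 (perfect cubes: 1³, 2³, 3³, …).
Orders: 14, 15, 16, 17 → 18 (+1 each step).
Combining the parts gives 16 calls, 125 returns, 18 orders.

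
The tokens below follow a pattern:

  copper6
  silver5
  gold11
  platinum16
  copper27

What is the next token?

Metal goes copper, silver, gold, platinum, copper → silver (repeats copper → silver → gold → platinum).
Second component: 6, 5, 11, 16, 27 → 43 (each term is the sum of the two before it).
Putting it together: silver43.

silver43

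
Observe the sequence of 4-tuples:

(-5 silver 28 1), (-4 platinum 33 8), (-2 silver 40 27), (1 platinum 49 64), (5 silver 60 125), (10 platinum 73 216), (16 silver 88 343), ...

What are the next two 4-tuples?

First part: -5, -4, -2, 1, 5, 10, 16 → 23 → 31 (differences are 1, 2, 3, … (increasing by 1 each time)).
Metal: alternates silver ↔ platinum, so silver, platinum, silver, platinum, silver, platinum, silver → platinum → silver.
Third part: differences are 5, 7, 9, … (increasing by 2 each time), so 28, 33, 40, 49, 60, 73, 88 → 105 → 124.
Fourth part — perfect cubes: 1³, 2³, 3³, …: 1, 8, 27, 64, 125, 216, 343 → 512 → 729.
Putting the parts together: (23 platinum 105 512) and then (31 silver 124 729).

(23 platinum 105 512), (31 silver 124 729)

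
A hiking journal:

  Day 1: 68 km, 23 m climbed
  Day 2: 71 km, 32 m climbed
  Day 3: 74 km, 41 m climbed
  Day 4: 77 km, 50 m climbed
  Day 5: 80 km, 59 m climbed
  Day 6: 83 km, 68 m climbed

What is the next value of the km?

Km goes 68, 71, 74, 77, 80, 83 → 86 (+3 each step).
For the m climbed, +9 each step: 23, 32, 41, 50, 59, 68 → 77.

86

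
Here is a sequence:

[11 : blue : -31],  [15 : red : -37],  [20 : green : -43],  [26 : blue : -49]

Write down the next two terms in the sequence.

[33 : red : -55], [41 : green : -61]

First part goes 11, 15, 20, 26 → 33 → 41 (differences are 4, 5, 6, … (increasing by 1 each time)).
Colour: repeats blue → red → green, so blue, red, green, blue → red → green.
For the third part, −6 each step: -31, -37, -43, -49 → -55 → -61.
So the next two terms are [33 : red : -55] and [41 : green : -61].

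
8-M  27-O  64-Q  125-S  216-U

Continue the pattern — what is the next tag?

First component — perfect cubes: 2³, 3³, 4³, …: 8, 27, 64, 125, 216 → 343.
Letter: letters move forward 2 places in the alphabet; M, O, Q, S, U → W.
Combining the parts gives 343-W.

343-W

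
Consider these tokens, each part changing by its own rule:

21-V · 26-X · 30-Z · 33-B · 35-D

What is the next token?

For the first component, differences are 5, 4, 3, … (decreasing by 1 each time): 21, 26, 30, 33, 35 → 36.
Letter — letters move forward 2 places in the alphabet, wrapping Z→A: V, X, Z, B, D → F.
Combining the parts gives 36-F.

36-F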